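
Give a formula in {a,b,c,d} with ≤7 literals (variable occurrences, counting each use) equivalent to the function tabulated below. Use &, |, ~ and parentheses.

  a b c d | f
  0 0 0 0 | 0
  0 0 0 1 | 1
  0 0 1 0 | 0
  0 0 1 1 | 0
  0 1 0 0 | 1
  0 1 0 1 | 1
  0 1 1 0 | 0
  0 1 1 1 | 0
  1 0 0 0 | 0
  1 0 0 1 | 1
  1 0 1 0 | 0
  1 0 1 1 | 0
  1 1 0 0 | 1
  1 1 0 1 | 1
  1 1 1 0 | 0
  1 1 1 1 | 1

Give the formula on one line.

(((a & b) & d) | (~c & (b | d)))

  (a & b) = 0000000000001111
  ((a & b) & d) = 0000000000000101
  ~c = 1100110011001100
  (b | d) = 0101111101011111
  (~c & (b | d)) = 0100110001001100
  (((a & b) & d) | (~c & (b | d))) = 0100110001001101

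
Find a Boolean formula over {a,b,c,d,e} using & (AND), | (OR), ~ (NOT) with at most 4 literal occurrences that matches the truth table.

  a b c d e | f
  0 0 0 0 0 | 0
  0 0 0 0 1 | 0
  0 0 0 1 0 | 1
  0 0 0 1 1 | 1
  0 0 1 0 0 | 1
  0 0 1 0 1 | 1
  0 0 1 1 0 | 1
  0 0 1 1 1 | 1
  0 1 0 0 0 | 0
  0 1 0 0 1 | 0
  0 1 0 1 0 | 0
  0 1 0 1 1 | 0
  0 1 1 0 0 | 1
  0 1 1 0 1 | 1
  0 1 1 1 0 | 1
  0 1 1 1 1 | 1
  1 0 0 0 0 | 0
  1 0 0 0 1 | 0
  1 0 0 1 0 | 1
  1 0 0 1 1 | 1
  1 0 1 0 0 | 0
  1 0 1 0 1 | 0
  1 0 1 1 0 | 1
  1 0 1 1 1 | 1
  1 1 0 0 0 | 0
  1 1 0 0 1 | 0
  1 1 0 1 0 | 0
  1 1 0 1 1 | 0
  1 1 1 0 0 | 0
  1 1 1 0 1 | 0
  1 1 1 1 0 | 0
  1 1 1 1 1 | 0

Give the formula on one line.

((~b & d) | (c & ~a))

  ~b = 11111111000000001111111100000000
  (~b & d) = 00110011000000000011001100000000
  ~a = 11111111111111110000000000000000
  (c & ~a) = 00001111000011110000000000000000
  ((~b & d) | (c & ~a)) = 00111111000011110011001100000000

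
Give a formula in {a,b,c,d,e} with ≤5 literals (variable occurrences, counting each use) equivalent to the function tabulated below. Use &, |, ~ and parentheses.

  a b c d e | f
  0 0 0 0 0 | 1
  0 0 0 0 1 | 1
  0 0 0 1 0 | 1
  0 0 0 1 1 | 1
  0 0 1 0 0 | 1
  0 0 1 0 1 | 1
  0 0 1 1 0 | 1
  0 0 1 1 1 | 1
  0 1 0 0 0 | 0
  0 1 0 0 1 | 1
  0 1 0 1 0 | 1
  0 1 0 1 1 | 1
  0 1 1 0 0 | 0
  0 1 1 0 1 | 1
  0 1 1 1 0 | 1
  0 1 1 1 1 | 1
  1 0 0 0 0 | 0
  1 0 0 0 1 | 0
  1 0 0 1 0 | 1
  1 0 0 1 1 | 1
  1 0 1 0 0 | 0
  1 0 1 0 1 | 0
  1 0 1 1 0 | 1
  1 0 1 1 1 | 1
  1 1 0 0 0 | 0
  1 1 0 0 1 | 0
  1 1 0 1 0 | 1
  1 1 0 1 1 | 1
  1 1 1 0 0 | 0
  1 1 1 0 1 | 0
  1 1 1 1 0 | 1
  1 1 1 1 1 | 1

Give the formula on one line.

  ~b = 11111111000000001111111100000000
  (d | ~b) = 11111111001100111111111100110011
  ((d | ~b) | e) = 11111111011101111111111101110111
  ~a = 11111111111111110000000000000000
  (((d | ~b) | e) & ~a) = 11111111011101110000000000000000
  (d | (((d | ~b) | e) & ~a)) = 11111111011101110011001100110011

(d | (((d | ~b) | e) & ~a))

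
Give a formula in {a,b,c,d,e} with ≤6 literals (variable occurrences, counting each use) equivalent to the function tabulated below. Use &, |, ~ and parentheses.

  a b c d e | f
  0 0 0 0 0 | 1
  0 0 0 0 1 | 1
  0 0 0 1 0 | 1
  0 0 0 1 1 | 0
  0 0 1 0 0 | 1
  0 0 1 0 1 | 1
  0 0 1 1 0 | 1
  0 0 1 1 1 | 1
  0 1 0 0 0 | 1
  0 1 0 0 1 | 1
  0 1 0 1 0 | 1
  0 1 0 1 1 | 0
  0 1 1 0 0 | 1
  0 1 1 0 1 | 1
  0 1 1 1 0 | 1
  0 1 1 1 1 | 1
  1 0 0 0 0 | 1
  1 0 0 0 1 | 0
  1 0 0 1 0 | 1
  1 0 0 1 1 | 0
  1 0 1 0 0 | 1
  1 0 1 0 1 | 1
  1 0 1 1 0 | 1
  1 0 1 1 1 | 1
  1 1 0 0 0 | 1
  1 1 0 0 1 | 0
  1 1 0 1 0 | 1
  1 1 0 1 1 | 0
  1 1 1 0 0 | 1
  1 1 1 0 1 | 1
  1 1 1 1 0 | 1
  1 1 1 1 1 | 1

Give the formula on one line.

(((~d & ~a) | c) | ~e)

  ~d = 11001100110011001100110011001100
  ~a = 11111111111111110000000000000000
  (~d & ~a) = 11001100110011000000000000000000
  ((~d & ~a) | c) = 11001111110011110000111100001111
  ~e = 10101010101010101010101010101010
  (((~d & ~a) | c) | ~e) = 11101111111011111010111110101111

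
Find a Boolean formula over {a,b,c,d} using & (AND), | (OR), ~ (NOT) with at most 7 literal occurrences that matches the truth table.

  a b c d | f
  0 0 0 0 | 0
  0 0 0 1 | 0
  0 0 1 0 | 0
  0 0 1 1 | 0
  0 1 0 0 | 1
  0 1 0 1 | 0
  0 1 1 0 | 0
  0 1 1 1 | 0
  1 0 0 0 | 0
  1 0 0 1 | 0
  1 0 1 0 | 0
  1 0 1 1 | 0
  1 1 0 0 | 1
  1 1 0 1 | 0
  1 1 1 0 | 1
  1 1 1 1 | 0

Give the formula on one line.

  ~c = 1100110011001100
  (~c | a) = 1100110011111111
  (b & (~c | a)) = 0000110000001111
  ~d = 1010101010101010
  ((b & (~c | a)) & ~d) = 0000100000001010

((b & (~c | a)) & ~d)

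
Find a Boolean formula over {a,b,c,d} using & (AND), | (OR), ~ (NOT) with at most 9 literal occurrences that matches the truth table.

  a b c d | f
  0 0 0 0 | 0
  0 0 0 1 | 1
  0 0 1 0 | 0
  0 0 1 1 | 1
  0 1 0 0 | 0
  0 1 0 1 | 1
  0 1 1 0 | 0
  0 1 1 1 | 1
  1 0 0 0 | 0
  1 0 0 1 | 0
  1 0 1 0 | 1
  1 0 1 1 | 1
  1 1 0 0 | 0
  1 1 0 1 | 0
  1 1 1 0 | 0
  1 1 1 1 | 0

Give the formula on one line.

  ~a = 1111111100000000
  (c | ~a) = 1111111100110011
  ~b = 1111000011110000
  (a | b) = 0000111111111111
  (~b & (a | b)) = 0000000011110000
  ((c | ~a) & (~b & (a | b))) = 0000000000110000
  (d & ~a) = 0101010100000000
  (((c | ~a) & (~b & (a | b))) | (d & ~a)) = 0101010100110000

(((c | ~a) & (~b & (a | b))) | (d & ~a))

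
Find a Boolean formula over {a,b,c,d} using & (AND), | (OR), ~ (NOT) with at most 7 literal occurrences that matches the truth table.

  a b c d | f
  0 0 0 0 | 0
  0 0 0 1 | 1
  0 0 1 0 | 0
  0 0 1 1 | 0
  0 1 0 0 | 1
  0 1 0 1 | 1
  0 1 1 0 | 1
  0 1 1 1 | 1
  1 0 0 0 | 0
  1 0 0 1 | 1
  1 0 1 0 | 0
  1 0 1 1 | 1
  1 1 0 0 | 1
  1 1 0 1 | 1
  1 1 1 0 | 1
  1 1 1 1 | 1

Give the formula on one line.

  ~c = 1100110011001100
  (~c | a) = 1100110011111111
  ~d = 1010101010101010
  (b | ~d) = 1010111110101111
  ((~c | a) | (b | ~d)) = 1110111111111111
  (((~c | a) | (b | ~d)) & d) = 0100010101010101
  ((((~c | a) | (b | ~d)) & d) | b) = 0100111101011111

((((~c | a) | (b | ~d)) & d) | b)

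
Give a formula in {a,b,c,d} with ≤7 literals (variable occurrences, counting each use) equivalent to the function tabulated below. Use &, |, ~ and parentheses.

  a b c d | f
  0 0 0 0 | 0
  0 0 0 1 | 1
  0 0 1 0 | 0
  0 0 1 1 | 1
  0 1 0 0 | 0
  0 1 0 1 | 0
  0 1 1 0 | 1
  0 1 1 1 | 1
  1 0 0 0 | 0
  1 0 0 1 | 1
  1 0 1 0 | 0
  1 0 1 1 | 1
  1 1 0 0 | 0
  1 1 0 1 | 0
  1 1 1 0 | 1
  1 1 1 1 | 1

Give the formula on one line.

((b & c) | (~b & d))

  (b & c) = 0000001100000011
  ~b = 1111000011110000
  (~b & d) = 0101000001010000
  ((b & c) | (~b & d)) = 0101001101010011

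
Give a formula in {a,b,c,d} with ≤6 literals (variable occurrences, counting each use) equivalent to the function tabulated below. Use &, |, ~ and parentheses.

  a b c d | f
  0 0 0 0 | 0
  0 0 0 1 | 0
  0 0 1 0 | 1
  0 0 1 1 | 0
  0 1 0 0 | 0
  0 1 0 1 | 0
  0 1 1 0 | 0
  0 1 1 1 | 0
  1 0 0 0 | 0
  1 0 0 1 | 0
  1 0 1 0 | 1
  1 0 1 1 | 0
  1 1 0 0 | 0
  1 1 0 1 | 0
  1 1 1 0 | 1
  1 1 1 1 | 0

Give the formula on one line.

((c & (~b | a)) & ~d)

  ~b = 1111000011110000
  (~b | a) = 1111000011111111
  (c & (~b | a)) = 0011000000110011
  ~d = 1010101010101010
  ((c & (~b | a)) & ~d) = 0010000000100010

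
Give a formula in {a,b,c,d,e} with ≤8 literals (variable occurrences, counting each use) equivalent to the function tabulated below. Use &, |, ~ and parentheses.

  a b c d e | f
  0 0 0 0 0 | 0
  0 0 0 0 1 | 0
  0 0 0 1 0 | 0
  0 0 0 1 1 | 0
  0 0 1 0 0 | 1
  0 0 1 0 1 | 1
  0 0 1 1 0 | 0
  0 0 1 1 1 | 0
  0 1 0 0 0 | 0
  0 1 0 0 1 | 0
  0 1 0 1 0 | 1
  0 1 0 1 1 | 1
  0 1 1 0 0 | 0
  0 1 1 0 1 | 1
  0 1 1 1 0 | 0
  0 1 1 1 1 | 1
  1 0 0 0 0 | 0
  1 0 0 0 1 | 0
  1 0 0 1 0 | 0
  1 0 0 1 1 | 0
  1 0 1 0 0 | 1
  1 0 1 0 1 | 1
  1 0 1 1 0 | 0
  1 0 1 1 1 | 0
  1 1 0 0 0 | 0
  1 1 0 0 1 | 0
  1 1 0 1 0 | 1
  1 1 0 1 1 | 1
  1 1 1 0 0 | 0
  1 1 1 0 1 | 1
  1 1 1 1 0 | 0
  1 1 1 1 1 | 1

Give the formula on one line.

  ~d = 11001100110011001100110011001100
  (~d | b) = 11001100111111111100110011111111
  (d | c) = 00111111001111110011111100111111
  ~b = 11111111000000001111111100000000
  (~b | e) = 11111111010101011111111101010101
  ~c = 11110000111100001111000011110000
  ((~b | e) | ~c) = 11111111111101011111111111110101
  ((d | c) & ((~b | e) | ~c)) = 00111111001101010011111100110101
  ((~d | b) & ((d | c) & ((~b | e) | ~c))) = 00001100001101010000110000110101

((~d | b) & ((d | c) & ((~b | e) | ~c)))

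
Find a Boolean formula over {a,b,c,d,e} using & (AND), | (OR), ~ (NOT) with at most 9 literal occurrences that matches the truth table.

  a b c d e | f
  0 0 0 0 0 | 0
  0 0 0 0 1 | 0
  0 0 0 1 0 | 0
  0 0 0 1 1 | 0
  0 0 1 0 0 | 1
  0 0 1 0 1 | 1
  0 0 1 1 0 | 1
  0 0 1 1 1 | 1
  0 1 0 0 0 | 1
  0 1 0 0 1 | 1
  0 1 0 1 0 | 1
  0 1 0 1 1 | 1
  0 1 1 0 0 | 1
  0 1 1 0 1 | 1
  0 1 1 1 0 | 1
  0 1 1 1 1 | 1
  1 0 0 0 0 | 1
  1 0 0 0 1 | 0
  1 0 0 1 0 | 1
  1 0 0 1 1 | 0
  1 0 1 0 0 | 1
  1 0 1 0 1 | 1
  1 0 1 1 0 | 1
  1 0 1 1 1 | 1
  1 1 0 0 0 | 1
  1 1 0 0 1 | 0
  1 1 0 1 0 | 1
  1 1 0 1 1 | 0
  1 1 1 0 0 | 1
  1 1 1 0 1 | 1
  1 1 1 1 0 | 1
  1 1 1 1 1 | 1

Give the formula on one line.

(((a & (~e | c)) & (~c & ~e)) | ((b & ~a) | c))

  ~e = 10101010101010101010101010101010
  (~e | c) = 10101111101011111010111110101111
  (a & (~e | c)) = 00000000000000001010111110101111
  ~c = 11110000111100001111000011110000
  (~c & ~e) = 10100000101000001010000010100000
  ((a & (~e | c)) & (~c & ~e)) = 00000000000000001010000010100000
  ~a = 11111111111111110000000000000000
  (b & ~a) = 00000000111111110000000000000000
  ((b & ~a) | c) = 00001111111111110000111100001111
  (((a & (~e | c)) & (~c & ~e)) | ((b & ~a) | c)) = 00001111111111111010111110101111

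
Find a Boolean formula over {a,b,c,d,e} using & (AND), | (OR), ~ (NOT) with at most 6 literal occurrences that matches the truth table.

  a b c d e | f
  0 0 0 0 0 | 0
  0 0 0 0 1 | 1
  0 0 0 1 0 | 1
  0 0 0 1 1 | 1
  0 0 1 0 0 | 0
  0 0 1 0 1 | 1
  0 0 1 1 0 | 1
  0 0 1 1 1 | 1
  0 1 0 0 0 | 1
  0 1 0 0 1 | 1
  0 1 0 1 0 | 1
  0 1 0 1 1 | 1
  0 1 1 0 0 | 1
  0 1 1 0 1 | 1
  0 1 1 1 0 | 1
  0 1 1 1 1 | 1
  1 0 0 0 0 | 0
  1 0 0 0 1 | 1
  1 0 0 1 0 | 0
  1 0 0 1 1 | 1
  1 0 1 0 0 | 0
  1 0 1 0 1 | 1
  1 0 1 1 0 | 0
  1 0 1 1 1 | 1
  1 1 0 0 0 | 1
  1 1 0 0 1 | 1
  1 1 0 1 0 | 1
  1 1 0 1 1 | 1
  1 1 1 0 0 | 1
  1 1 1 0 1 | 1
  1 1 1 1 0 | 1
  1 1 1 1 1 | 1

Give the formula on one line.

  ~a = 11111111111111110000000000000000
  (~a & d) = 00110011001100110000000000000000
  (e | b) = 01010101111111110101010111111111
  ((~a & d) | (e | b)) = 01110111111111110101010111111111

((~a & d) | (e | b))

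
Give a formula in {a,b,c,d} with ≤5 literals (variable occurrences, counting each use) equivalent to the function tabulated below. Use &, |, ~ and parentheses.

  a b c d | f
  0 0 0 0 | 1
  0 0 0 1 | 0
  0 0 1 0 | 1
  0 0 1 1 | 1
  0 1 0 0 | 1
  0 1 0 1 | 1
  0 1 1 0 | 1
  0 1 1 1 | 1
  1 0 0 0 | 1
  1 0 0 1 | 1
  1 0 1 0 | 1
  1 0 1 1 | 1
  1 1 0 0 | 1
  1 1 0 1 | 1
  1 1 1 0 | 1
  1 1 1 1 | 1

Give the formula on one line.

(((c | b) | ~d) | a)

  (c | b) = 0011111100111111
  ~d = 1010101010101010
  ((c | b) | ~d) = 1011111110111111
  (((c | b) | ~d) | a) = 1011111111111111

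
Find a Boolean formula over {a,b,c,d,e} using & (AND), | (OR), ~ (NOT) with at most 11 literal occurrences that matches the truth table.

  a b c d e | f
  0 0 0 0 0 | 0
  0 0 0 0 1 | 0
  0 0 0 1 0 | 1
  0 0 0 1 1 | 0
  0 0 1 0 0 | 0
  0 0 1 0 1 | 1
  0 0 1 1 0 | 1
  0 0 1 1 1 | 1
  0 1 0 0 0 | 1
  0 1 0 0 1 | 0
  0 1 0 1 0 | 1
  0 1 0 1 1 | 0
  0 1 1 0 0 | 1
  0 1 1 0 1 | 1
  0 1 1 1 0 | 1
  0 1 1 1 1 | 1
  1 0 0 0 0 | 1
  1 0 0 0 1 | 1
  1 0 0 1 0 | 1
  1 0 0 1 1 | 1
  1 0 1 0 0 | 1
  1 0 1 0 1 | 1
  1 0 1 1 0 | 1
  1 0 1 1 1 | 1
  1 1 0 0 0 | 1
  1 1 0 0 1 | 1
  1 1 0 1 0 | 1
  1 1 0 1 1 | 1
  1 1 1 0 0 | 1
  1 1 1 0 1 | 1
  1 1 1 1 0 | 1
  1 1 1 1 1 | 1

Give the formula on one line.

  (e | b) = 01010101111111110101010111111111
  (d | (e | b)) = 01110111111111110111011111111111
  ~e = 10101010101010101010101010101010
  ((d | (e | b)) & ~e) = 00100010101010100010001010101010
  (a | c) = 00001111000011111111111111111111
  (e | a) = 01010101010101011111111111111111
  ((a | c) & (e | a)) = 00000101000001011111111111111111
  (((d | (e | b)) & ~e) | ((a | c) & (e | a))) = 00100111101011111111111111111111

(((d | (e | b)) & ~e) | ((a | c) & (e | a)))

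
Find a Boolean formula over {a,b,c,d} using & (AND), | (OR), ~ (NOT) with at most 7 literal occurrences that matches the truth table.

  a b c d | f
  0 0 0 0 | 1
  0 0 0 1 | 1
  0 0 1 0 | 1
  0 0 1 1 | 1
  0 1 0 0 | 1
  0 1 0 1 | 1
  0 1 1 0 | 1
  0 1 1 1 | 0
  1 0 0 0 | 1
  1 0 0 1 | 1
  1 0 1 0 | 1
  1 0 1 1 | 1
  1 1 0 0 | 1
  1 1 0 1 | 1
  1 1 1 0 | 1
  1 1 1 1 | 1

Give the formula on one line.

  ~b = 1111000011110000
  (~b | a) = 1111000011111111
  ~d = 1010101010101010
  ((~b | a) | ~d) = 1111101011111111
  (a & c) = 0000000000110011
  ~c = 1100110011001100
  ((a & c) | ~c) = 1100110011111111
  (((~b | a) | ~d) | ((a & c) | ~c)) = 1111111011111111

(((~b | a) | ~d) | ((a & c) | ~c))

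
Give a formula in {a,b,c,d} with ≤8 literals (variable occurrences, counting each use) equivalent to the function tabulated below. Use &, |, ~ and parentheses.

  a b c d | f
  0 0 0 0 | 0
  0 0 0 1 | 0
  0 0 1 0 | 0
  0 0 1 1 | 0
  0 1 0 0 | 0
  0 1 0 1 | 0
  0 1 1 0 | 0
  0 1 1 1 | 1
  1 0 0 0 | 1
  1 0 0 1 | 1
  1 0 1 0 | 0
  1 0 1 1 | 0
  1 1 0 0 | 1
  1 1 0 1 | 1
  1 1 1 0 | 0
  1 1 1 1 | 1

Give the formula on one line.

  ~c = 1100110011001100
  (a & ~c) = 0000000011001100
  ((a & ~c) | d) = 0101010111011101
  (b & ((a & ~c) | d)) = 0000010100001101
  ((b & ((a & ~c) | d)) | ~c) = 1100110111001101
  (c | a) = 0011001111111111
  (((b & ((a & ~c) | d)) | ~c) & (c | a)) = 0000000111001101

(((b & ((a & ~c) | d)) | ~c) & (c | a))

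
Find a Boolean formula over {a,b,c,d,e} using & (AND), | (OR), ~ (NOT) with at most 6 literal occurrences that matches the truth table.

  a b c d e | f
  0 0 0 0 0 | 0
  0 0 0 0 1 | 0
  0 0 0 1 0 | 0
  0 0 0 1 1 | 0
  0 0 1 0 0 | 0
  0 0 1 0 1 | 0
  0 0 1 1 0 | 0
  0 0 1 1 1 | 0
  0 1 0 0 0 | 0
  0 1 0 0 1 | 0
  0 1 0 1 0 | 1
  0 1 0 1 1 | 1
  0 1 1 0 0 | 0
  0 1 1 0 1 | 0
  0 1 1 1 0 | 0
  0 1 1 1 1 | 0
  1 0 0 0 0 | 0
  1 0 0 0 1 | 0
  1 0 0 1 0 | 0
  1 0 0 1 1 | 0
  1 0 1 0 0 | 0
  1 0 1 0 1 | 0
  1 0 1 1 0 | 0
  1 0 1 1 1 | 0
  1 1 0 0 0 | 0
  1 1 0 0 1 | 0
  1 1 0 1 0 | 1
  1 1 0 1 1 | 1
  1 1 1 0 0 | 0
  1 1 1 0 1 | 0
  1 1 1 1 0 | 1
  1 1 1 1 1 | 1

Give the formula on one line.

(d & (b & (~c | a)))

  ~c = 11110000111100001111000011110000
  (~c | a) = 11110000111100001111111111111111
  (b & (~c | a)) = 00000000111100000000000011111111
  (d & (b & (~c | a))) = 00000000001100000000000000110011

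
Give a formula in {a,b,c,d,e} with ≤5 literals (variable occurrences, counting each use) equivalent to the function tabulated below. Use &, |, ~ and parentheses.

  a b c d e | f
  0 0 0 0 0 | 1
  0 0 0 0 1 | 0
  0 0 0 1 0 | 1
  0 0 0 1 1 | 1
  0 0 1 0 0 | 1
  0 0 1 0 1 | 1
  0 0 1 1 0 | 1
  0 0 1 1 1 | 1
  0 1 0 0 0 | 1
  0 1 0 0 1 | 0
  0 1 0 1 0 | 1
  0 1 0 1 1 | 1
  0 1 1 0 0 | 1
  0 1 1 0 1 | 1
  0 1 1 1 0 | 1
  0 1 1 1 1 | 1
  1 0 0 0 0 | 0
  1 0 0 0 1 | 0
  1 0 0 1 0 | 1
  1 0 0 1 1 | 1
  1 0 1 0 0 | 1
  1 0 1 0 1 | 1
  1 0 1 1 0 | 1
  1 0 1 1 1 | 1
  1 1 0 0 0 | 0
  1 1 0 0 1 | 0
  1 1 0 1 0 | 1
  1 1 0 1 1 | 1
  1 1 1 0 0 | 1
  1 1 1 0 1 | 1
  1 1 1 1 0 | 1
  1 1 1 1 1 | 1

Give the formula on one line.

(c | ((d | ~a) & (d | ~e)))

  ~a = 11111111111111110000000000000000
  (d | ~a) = 11111111111111110011001100110011
  ~e = 10101010101010101010101010101010
  (d | ~e) = 10111011101110111011101110111011
  ((d | ~a) & (d | ~e)) = 10111011101110110011001100110011
  (c | ((d | ~a) & (d | ~e))) = 10111111101111110011111100111111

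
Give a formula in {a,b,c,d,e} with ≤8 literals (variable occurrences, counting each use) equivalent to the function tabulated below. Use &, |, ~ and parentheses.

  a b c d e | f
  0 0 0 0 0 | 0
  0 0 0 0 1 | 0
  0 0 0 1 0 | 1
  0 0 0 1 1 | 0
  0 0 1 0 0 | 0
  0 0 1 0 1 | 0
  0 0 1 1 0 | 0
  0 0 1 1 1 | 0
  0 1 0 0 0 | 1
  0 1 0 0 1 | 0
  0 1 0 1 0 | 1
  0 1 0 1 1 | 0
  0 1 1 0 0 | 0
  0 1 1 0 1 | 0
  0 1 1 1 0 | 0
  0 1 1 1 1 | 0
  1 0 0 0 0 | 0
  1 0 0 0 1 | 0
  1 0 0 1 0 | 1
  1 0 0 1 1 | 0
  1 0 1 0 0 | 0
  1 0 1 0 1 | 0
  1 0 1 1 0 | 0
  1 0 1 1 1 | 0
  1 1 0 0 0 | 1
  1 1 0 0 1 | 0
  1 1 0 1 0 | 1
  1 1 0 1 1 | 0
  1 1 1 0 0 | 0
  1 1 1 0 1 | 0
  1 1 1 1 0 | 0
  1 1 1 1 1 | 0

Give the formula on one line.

  (d | b) = 00110011111111110011001111111111
  ~e = 10101010101010101010101010101010
  ((d | b) & ~e) = 00100010101010100010001010101010
  ~c = 11110000111100001111000011110000
  (~c & a) = 00000000000000001111000011110000
  ~a = 11111111111111110000000000000000
  (~e & ~a) = 10101010101010100000000000000000
  ((~c & a) | (~e & ~a)) = 10101010101010101111000011110000
  (((~c & a) | (~e & ~a)) & ~c) = 10100000101000001111000011110000
  (((d | b) & ~e) & (((~c & a) | (~e & ~a)) & ~c)) = 00100000101000000010000010100000

(((d | b) & ~e) & (((~c & a) | (~e & ~a)) & ~c))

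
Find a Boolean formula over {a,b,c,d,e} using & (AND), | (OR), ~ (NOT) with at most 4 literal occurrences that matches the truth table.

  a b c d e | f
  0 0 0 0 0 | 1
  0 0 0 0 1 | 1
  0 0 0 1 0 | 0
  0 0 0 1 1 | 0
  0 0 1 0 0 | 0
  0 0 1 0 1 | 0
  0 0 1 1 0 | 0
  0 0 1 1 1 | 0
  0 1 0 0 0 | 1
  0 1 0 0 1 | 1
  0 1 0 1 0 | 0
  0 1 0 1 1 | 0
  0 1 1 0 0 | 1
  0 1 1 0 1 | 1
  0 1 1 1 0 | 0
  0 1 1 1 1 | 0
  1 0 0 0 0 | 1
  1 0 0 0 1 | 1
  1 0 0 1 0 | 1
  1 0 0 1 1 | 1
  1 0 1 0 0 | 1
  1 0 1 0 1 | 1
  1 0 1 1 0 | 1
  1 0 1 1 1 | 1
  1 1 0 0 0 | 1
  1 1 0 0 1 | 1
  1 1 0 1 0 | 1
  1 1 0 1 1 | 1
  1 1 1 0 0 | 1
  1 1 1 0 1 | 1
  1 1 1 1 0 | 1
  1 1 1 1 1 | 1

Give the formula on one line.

  ~d = 11001100110011001100110011001100
  ~c = 11110000111100001111000011110000
  (~c | b) = 11110000111111111111000011111111
  (~d & (~c | b)) = 11000000110011001100000011001100
  ((~d & (~c | b)) | a) = 11000000110011001111111111111111

((~d & (~c | b)) | a)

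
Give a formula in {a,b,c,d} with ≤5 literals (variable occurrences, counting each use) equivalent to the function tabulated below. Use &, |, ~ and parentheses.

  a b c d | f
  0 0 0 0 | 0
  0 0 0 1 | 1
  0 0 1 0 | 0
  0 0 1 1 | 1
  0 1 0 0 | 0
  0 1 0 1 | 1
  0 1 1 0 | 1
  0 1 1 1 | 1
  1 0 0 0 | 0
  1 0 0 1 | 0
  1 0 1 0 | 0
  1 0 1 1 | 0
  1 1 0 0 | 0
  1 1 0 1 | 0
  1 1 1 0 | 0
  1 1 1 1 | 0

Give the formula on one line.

((d | (b & c)) & ~a)

  (b & c) = 0000001100000011
  (d | (b & c)) = 0101011101010111
  ~a = 1111111100000000
  ((d | (b & c)) & ~a) = 0101011100000000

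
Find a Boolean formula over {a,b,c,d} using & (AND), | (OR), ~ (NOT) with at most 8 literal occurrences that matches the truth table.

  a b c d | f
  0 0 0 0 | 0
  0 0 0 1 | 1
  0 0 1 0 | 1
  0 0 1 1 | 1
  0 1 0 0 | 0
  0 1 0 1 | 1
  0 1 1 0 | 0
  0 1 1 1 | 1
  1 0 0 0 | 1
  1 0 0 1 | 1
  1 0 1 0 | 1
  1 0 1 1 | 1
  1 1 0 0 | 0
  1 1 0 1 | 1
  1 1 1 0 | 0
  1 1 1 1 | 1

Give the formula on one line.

  ~b = 1111000011110000
  (a & ~b) = 0000000011110000
  ((a & ~b) | b) = 0000111111111111
  (((a & ~b) | b) | c) = 0011111111111111
  (~b & (((a & ~b) | b) | c)) = 0011000011110000
  (d | (~b & (((a & ~b) | b) | c))) = 0111010111110101

(d | (~b & (((a & ~b) | b) | c)))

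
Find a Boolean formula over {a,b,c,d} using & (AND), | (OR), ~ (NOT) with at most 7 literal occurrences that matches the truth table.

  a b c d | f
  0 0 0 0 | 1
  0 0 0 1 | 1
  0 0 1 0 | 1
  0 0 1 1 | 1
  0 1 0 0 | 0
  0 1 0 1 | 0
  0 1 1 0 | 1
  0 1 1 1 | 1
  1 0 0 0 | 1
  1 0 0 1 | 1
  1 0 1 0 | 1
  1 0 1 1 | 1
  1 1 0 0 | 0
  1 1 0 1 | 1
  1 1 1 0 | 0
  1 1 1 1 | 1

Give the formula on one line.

(~b | ((c | a) & (d | ~a)))

  ~b = 1111000011110000
  (c | a) = 0011001111111111
  ~a = 1111111100000000
  (d | ~a) = 1111111101010101
  ((c | a) & (d | ~a)) = 0011001101010101
  (~b | ((c | a) & (d | ~a))) = 1111001111110101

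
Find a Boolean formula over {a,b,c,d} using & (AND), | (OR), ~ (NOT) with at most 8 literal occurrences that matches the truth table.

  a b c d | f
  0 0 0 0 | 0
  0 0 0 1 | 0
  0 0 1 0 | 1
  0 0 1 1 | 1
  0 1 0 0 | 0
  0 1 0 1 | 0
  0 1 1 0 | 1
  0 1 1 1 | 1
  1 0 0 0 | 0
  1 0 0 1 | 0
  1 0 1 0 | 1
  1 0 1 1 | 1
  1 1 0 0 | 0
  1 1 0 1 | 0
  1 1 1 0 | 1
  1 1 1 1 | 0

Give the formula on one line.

  ~d = 1010101010101010
  ~a = 1111111100000000
  ~b = 1111000011110000
  (d & ~b) = 0101000001010000
  (~a | (d & ~b)) = 1111111101010000
  (~d | (~a | (d & ~b))) = 1111111111111010
  (c & (~d | (~a | (d & ~b)))) = 0011001100110010

(c & (~d | (~a | (d & ~b))))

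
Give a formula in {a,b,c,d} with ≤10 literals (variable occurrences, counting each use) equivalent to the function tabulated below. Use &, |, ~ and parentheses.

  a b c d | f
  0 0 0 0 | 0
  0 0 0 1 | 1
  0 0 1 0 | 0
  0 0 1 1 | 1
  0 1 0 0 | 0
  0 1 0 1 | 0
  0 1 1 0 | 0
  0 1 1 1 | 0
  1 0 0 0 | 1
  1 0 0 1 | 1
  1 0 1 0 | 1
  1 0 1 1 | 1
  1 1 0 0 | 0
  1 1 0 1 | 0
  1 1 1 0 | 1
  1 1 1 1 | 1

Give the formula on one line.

(((a & b) & (c & a)) | (~b & (d | a)))

  (a & b) = 0000000000001111
  (c & a) = 0000000000110011
  ((a & b) & (c & a)) = 0000000000000011
  ~b = 1111000011110000
  (d | a) = 0101010111111111
  (~b & (d | a)) = 0101000011110000
  (((a & b) & (c & a)) | (~b & (d | a))) = 0101000011110011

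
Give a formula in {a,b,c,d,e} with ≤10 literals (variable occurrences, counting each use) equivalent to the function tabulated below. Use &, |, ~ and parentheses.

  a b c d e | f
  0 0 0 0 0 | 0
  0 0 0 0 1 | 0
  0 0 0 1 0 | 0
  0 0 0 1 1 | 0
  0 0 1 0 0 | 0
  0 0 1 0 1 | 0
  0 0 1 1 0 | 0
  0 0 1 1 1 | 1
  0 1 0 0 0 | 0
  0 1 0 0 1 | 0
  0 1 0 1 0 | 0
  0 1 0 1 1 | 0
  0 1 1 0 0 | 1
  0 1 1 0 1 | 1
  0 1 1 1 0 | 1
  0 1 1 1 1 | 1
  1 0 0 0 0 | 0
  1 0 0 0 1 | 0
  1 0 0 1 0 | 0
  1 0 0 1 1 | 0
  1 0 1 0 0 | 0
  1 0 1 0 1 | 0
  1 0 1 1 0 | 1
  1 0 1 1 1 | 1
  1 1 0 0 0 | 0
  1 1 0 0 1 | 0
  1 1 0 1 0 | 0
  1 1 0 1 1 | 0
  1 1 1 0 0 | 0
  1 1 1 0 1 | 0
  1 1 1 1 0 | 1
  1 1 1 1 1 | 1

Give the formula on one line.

  (e & d) = 00010001000100010001000100010001
  (c & (e & d)) = 00000001000000010000000100000001
  ~a = 11111111111111110000000000000000
  (d | ~a) = 11111111111111110011001100110011
  (c & (d | ~a)) = 00001111000011110000001100000011
  (b | a) = 00000000111111111111111111111111
  ((c & (d | ~a)) & (b | a)) = 00000000000011110000001100000011
  ((c & (e & d)) | ((c & (d | ~a)) & (b | a))) = 00000001000011110000001100000011

((c & (e & d)) | ((c & (d | ~a)) & (b | a)))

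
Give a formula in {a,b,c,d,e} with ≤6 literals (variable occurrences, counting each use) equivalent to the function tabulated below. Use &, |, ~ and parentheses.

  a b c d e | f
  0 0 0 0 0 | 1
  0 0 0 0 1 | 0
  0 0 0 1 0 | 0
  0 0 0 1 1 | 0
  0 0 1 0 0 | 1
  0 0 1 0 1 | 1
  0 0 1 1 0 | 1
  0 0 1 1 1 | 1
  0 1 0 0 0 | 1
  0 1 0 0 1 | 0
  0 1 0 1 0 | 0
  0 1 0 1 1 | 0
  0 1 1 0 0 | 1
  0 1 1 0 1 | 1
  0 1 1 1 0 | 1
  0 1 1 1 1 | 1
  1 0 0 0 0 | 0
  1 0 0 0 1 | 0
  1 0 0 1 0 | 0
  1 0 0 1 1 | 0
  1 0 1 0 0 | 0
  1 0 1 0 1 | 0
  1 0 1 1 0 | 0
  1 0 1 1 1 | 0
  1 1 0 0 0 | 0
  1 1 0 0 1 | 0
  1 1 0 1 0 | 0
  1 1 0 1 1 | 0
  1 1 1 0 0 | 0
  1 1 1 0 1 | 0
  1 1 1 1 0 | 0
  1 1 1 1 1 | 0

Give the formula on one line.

((c | (~d & ~e)) & ~a)

  ~d = 11001100110011001100110011001100
  ~e = 10101010101010101010101010101010
  (~d & ~e) = 10001000100010001000100010001000
  (c | (~d & ~e)) = 10001111100011111000111110001111
  ~a = 11111111111111110000000000000000
  ((c | (~d & ~e)) & ~a) = 10001111100011110000000000000000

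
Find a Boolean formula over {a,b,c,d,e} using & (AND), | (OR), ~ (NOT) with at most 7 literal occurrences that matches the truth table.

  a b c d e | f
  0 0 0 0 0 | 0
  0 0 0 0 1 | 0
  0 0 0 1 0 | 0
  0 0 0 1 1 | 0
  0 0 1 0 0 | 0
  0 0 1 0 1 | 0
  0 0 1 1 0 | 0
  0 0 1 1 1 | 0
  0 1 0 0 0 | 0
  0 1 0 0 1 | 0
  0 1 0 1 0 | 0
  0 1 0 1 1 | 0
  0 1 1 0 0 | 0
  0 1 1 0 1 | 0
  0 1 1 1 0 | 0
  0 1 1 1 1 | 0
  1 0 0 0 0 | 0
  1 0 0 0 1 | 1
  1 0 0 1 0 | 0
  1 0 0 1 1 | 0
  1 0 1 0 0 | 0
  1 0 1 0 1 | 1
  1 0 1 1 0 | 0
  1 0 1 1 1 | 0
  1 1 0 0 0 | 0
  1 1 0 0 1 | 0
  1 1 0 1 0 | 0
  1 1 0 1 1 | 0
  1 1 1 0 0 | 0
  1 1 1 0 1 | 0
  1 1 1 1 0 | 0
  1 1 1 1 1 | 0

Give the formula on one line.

  ~d = 11001100110011001100110011001100
  ~b = 11111111000000001111111100000000
  (~b & a) = 00000000000000001111111100000000
  ((~b & a) | d) = 00110011001100111111111100110011
  (~d & ((~b & a) | d)) = 00000000000000001100110000000000
  ~a = 11111111111111110000000000000000
  ((~d & ((~b & a) | d)) | ~a) = 11111111111111111100110000000000
  (a & ((~d & ((~b & a) | d)) | ~a)) = 00000000000000001100110000000000
  ((a & ((~d & ((~b & a) | d)) | ~a)) & e) = 00000000000000000100010000000000

((a & ((~d & ((~b & a) | d)) | ~a)) & e)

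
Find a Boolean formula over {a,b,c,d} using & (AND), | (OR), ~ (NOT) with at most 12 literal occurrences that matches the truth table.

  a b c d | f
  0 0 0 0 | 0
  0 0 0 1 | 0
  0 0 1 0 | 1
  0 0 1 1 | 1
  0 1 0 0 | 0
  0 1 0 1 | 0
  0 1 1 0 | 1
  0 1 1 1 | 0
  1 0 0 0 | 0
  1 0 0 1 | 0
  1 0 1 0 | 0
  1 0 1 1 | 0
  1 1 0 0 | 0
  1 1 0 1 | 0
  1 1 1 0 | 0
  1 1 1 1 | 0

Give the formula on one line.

  ~a = 1111111100000000
  ~c = 1100110011001100
  (~a & ~c) = 1100110000000000
  ((~a & ~c) & b) = 0000110000000000
  ~d = 1010101010101010
  (~d & ~a) = 1010101000000000
  ~b = 1111000011110000
  (d & ~b) = 0101000001010000
  (~a & (d & ~b)) = 0101000000000000
  ((~d & ~a) | (~a & (d & ~b))) = 1111101000000000
  (((~a & ~c) & b) | ((~d & ~a) | (~a & (d & ~b)))) = 1111111000000000
  ((((~a & ~c) & b) | ((~d & ~a) | (~a & (d & ~b)))) & c) = 0011001000000000

((((~a & ~c) & b) | ((~d & ~a) | (~a & (d & ~b)))) & c)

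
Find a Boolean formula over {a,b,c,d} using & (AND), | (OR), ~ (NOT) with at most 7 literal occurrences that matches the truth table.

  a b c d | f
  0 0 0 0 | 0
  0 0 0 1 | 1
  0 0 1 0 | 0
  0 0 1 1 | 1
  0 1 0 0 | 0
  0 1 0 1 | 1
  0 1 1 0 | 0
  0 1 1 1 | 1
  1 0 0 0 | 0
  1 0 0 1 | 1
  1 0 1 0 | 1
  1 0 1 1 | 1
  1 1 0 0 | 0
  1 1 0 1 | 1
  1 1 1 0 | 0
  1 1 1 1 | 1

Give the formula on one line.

(d | ((d | c) & (~b & a)))

  (d | c) = 0111011101110111
  ~b = 1111000011110000
  (~b & a) = 0000000011110000
  ((d | c) & (~b & a)) = 0000000001110000
  (d | ((d | c) & (~b & a))) = 0101010101110101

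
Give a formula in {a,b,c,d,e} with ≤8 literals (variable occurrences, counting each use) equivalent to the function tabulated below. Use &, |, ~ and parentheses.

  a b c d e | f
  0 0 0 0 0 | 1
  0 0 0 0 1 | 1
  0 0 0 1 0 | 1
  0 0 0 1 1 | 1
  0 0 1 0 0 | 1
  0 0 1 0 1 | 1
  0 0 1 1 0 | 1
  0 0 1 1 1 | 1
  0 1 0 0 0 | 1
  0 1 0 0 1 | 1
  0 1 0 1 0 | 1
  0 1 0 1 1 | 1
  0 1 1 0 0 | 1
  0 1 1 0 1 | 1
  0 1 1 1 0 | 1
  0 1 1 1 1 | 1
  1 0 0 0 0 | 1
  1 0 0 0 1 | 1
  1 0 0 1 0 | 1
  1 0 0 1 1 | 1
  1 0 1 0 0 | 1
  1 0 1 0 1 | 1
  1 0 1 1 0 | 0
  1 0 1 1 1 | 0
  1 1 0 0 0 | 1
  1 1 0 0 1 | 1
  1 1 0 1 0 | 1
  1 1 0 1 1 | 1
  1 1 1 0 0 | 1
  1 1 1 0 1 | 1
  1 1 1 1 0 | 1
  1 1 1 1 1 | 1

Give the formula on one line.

(((~d & c) | ~c) | (b | ~a))

  ~d = 11001100110011001100110011001100
  (~d & c) = 00001100000011000000110000001100
  ~c = 11110000111100001111000011110000
  ((~d & c) | ~c) = 11111100111111001111110011111100
  ~a = 11111111111111110000000000000000
  (b | ~a) = 11111111111111110000000011111111
  (((~d & c) | ~c) | (b | ~a)) = 11111111111111111111110011111111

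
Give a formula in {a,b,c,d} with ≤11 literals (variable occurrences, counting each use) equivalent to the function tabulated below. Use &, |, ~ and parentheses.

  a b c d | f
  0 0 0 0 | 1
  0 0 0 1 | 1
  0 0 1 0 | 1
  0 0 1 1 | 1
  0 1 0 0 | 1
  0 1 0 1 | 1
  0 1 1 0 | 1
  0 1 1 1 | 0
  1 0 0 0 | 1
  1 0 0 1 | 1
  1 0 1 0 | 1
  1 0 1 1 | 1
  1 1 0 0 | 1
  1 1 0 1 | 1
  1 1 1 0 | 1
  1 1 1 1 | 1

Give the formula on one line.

  ~c = 1100110011001100
  ~d = 1010101010101010
  (~c | ~d) = 1110111011101110
  (b & (~c | ~d)) = 0000111000001110
  ~b = 1111000011110000
  (~b | ~c) = 1111110011111100
  (c & ~b) = 0011000000110000
  ((c & ~b) | a) = 0011000011111111
  ((~b | ~c) | ((c & ~b) | a)) = 1111110011111111
  ((b & (~c | ~d)) | ((~b | ~c) | ((c & ~b) | a))) = 1111111011111111

((b & (~c | ~d)) | ((~b | ~c) | ((c & ~b) | a)))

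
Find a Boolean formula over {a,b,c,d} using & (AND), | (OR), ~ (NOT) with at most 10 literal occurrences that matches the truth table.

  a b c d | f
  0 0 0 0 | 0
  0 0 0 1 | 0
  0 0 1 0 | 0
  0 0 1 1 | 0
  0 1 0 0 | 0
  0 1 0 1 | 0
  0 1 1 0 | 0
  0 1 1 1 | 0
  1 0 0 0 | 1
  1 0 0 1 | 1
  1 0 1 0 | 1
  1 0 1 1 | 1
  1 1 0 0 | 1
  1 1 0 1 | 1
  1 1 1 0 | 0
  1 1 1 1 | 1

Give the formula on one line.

  ~c = 1100110011001100
  (d | b) = 0101111101011111
  (a & (d | b)) = 0000000001011111
  ((a & (d | b)) & d) = 0000000001010101
  (((a & (d | b)) & d) & b) = 0000000000000101
  (~c | (((a & (d | b)) & d) & b)) = 1100110011001101
  ~b = 1111000011110000
  (~b & a) = 0000000011110000
  ((~c | (((a & (d | b)) & d) & b)) | (~b & a)) = 1100110011111101
  (a & ((~c | (((a & (d | b)) & d) & b)) | (~b & a))) = 0000000011111101

(a & ((~c | (((a & (d | b)) & d) & b)) | (~b & a)))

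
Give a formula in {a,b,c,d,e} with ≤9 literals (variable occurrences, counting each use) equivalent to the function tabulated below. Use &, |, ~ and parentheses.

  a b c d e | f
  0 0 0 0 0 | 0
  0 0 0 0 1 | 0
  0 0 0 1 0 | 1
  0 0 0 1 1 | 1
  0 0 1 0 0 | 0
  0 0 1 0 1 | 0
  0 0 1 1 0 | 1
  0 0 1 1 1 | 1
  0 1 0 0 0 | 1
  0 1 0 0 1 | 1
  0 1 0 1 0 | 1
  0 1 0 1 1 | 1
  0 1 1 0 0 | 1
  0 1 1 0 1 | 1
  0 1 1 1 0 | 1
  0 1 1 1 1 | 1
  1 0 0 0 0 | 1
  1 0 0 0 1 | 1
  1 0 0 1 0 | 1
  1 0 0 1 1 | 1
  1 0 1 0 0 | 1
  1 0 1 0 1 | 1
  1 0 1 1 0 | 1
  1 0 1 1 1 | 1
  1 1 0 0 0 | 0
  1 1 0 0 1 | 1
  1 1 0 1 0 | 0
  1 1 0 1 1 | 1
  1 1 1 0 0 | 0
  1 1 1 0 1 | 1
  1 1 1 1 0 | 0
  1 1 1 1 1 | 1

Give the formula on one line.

((~b | (e | ~a)) & ((a | d) | b))

  ~b = 11111111000000001111111100000000
  ~a = 11111111111111110000000000000000
  (e | ~a) = 11111111111111110101010101010101
  (~b | (e | ~a)) = 11111111111111111111111101010101
  (a | d) = 00110011001100111111111111111111
  ((a | d) | b) = 00110011111111111111111111111111
  ((~b | (e | ~a)) & ((a | d) | b)) = 00110011111111111111111101010101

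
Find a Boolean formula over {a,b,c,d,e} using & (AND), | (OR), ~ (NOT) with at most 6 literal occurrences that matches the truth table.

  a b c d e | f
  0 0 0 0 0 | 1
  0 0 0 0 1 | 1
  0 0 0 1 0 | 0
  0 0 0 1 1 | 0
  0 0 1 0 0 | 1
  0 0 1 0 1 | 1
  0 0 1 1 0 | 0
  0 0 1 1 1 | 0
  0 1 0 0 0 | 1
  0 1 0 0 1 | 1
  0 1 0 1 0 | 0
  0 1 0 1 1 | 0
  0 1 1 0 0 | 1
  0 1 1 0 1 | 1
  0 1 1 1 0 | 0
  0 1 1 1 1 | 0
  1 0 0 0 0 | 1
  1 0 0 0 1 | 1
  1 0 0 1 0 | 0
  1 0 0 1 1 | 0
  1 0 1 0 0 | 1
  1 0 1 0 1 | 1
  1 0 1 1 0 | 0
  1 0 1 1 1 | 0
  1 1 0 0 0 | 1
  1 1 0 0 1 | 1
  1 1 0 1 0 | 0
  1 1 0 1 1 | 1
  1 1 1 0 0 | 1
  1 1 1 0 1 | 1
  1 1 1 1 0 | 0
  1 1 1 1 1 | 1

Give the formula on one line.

(((a & b) & (e & b)) | ~d)

  (a & b) = 00000000000000000000000011111111
  (e & b) = 00000000010101010000000001010101
  ((a & b) & (e & b)) = 00000000000000000000000001010101
  ~d = 11001100110011001100110011001100
  (((a & b) & (e & b)) | ~d) = 11001100110011001100110011011101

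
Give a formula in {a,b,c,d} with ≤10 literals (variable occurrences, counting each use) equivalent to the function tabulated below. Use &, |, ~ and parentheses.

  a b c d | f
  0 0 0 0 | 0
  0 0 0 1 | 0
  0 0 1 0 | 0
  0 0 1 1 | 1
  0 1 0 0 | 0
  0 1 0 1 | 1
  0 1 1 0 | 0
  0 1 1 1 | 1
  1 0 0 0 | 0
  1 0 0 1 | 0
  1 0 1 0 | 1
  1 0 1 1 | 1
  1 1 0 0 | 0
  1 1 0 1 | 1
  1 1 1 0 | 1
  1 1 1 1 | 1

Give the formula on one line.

((c | (d & b)) & ((a | (~c & (c | ~b))) | d))

  (d & b) = 0000010100000101
  (c | (d & b)) = 0011011100110111
  ~c = 1100110011001100
  ~b = 1111000011110000
  (c | ~b) = 1111001111110011
  (~c & (c | ~b)) = 1100000011000000
  (a | (~c & (c | ~b))) = 1100000011111111
  ((a | (~c & (c | ~b))) | d) = 1101010111111111
  ((c | (d & b)) & ((a | (~c & (c | ~b))) | d)) = 0001010100110111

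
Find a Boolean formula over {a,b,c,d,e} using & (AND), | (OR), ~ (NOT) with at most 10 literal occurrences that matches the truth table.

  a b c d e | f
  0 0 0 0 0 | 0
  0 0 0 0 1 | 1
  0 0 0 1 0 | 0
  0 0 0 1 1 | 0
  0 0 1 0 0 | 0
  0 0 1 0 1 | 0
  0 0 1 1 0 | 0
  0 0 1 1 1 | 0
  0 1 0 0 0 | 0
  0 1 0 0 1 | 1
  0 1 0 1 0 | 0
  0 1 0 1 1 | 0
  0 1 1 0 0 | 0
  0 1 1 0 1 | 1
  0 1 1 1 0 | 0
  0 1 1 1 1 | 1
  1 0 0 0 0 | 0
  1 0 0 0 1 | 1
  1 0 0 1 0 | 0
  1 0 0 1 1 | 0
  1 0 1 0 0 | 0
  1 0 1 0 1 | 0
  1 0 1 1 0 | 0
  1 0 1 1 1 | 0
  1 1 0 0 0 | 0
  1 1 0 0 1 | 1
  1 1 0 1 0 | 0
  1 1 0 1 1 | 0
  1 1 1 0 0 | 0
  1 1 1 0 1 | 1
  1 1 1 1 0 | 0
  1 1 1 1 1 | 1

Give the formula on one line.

(((c & b) & e) | ((~d & ~c) & (c | e)))

  (c & b) = 00000000000011110000000000001111
  ((c & b) & e) = 00000000000001010000000000000101
  ~d = 11001100110011001100110011001100
  ~c = 11110000111100001111000011110000
  (~d & ~c) = 11000000110000001100000011000000
  (c | e) = 01011111010111110101111101011111
  ((~d & ~c) & (c | e)) = 01000000010000000100000001000000
  (((c & b) & e) | ((~d & ~c) & (c | e))) = 01000000010001010100000001000101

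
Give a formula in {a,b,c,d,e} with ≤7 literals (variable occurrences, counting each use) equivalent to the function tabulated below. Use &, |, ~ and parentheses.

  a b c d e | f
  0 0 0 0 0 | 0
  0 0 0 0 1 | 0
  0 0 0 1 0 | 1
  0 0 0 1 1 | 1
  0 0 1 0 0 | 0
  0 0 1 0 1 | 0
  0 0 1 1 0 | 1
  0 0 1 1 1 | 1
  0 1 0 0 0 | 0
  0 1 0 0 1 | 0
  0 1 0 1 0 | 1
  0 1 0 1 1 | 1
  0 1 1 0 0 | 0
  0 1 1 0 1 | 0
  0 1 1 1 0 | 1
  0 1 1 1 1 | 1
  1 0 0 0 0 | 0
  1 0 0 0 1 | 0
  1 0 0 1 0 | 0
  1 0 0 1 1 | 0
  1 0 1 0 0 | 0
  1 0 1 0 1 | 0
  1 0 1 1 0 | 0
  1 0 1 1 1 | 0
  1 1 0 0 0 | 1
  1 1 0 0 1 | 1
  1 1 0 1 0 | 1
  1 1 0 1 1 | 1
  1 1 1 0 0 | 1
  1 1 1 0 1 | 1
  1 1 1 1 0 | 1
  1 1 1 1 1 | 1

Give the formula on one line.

  ~a = 11111111111111110000000000000000
  (b | ~a) = 11111111111111110000000011111111
  (b & a) = 00000000000000000000000011111111
  (e & a) = 00000000000000000101010101010101
  ((b & a) | (e & a)) = 00000000000000000101010111111111
  (d | ((b & a) | (e & a))) = 00110011001100110111011111111111
  ((b | ~a) & (d | ((b & a) | (e & a)))) = 00110011001100110000000011111111

((b | ~a) & (d | ((b & a) | (e & a))))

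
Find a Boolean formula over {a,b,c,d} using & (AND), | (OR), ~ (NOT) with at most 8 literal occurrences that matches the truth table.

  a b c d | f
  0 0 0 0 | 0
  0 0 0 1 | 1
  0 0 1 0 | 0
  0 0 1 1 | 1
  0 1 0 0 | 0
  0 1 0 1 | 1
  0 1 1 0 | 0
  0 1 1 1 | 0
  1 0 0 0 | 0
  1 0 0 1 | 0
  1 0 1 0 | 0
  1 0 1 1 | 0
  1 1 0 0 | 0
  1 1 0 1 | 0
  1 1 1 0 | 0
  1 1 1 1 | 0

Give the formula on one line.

  ~b = 1111000011110000
  (~b | d) = 1111010111110101
  ~c = 1100110011001100
  (~b | ~c) = 1111110011111100
  (a | (~b | ~c)) = 1111110011111111
  ((~b | d) & (a | (~b | ~c))) = 1111010011110101
  ~a = 1111111100000000
  (~a & d) = 0101010100000000
  (((~b | d) & (a | (~b | ~c))) & (~a & d)) = 0101010000000000

(((~b | d) & (a | (~b | ~c))) & (~a & d))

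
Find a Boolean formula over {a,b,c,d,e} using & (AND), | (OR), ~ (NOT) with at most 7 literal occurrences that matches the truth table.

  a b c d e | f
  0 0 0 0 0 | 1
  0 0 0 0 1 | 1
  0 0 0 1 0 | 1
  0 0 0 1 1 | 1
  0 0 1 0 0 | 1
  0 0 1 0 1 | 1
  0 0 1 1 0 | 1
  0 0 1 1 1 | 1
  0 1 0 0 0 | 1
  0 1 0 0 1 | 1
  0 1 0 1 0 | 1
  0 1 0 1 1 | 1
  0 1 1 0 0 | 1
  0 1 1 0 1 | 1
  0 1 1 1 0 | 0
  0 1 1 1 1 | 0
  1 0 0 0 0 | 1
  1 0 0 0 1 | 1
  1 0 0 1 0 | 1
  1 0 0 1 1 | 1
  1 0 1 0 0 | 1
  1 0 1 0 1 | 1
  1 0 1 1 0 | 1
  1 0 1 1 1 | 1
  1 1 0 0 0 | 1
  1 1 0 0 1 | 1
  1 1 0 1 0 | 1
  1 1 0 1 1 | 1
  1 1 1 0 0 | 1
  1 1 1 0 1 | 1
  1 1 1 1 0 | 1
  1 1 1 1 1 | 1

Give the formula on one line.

  ~d = 11001100110011001100110011001100
  (~d | a) = 11001100110011001111111111111111
  (b | a) = 00000000111111111111111111111111
  ~c = 11110000111100001111000011110000
  ((b | a) & ~c) = 00000000111100001111000011110000
  ((~d | a) | ((b | a) & ~c)) = 11001100111111001111111111111111
  ~b = 11111111000000001111111100000000
  (((~d | a) | ((b | a) & ~c)) | ~b) = 11111111111111001111111111111111

(((~d | a) | ((b | a) & ~c)) | ~b)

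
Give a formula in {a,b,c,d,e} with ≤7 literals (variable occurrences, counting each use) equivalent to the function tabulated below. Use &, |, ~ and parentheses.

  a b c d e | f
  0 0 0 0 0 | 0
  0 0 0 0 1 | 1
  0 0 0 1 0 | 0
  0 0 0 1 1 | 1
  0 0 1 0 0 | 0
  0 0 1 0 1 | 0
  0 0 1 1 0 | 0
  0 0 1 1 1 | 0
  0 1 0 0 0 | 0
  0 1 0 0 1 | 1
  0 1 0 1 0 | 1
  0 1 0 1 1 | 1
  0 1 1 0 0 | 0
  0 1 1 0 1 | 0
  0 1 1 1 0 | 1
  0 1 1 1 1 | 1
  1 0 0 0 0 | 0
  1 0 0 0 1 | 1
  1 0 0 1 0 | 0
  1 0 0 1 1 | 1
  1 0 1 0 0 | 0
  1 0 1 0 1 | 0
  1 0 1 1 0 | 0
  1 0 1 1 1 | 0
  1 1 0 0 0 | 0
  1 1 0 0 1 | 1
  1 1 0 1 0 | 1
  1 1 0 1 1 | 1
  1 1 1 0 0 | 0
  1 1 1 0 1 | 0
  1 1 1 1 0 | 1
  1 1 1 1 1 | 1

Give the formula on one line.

((e & (~c | ~e)) | (d & (b | ~d)))

  ~c = 11110000111100001111000011110000
  ~e = 10101010101010101010101010101010
  (~c | ~e) = 11111010111110101111101011111010
  (e & (~c | ~e)) = 01010000010100000101000001010000
  ~d = 11001100110011001100110011001100
  (b | ~d) = 11001100111111111100110011111111
  (d & (b | ~d)) = 00000000001100110000000000110011
  ((e & (~c | ~e)) | (d & (b | ~d))) = 01010000011100110101000001110011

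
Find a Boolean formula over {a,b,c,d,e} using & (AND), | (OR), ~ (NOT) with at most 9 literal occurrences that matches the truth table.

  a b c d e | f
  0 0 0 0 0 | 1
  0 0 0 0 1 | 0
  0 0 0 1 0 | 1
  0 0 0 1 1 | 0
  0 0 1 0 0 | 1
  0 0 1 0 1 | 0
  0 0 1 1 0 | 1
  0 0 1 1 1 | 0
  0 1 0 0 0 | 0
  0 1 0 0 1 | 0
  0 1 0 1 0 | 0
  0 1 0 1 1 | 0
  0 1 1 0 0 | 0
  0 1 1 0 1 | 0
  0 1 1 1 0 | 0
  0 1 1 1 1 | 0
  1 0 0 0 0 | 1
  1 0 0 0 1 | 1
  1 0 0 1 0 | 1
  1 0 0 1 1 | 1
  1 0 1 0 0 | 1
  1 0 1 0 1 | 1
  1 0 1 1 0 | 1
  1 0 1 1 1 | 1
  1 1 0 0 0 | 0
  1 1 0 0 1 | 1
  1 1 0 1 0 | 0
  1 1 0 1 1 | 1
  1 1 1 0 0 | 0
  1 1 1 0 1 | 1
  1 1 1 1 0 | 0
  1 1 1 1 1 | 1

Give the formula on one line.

((a & (e & (d | a))) | (~e & ~b))

  (d | a) = 00110011001100111111111111111111
  (e & (d | a)) = 00010001000100010101010101010101
  (a & (e & (d | a))) = 00000000000000000101010101010101
  ~e = 10101010101010101010101010101010
  ~b = 11111111000000001111111100000000
  (~e & ~b) = 10101010000000001010101000000000
  ((a & (e & (d | a))) | (~e & ~b)) = 10101010000000001111111101010101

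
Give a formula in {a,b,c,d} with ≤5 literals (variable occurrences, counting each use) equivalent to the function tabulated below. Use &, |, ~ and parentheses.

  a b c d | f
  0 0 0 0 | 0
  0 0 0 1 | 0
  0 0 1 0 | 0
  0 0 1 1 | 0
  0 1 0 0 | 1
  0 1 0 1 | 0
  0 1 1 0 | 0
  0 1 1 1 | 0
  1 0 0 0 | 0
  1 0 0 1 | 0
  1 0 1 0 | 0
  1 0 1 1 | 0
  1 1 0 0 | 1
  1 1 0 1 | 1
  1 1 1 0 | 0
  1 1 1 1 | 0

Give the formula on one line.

  ~c = 1100110011001100
  (b & ~c) = 0000110000001100
  ~d = 1010101010101010
  (~d | a) = 1010101011111111
  ((b & ~c) & (~d | a)) = 0000100000001100

((b & ~c) & (~d | a))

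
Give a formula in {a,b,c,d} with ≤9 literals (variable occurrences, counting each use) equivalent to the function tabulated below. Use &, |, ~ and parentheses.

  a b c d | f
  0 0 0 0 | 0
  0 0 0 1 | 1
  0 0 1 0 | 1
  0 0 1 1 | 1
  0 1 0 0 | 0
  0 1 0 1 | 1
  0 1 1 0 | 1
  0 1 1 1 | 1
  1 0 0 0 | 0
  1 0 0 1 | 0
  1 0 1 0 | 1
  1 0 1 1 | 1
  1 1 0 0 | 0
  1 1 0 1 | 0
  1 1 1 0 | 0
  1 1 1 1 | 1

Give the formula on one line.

(((d | c) & (~a | ((d | ~a) & c))) | (c & (~b & a)))

  (d | c) = 0111011101110111
  ~a = 1111111100000000
  (d | ~a) = 1111111101010101
  ((d | ~a) & c) = 0011001100010001
  (~a | ((d | ~a) & c)) = 1111111100010001
  ((d | c) & (~a | ((d | ~a) & c))) = 0111011100010001
  ~b = 1111000011110000
  (~b & a) = 0000000011110000
  (c & (~b & a)) = 0000000000110000
  (((d | c) & (~a | ((d | ~a) & c))) | (c & (~b & a))) = 0111011100110001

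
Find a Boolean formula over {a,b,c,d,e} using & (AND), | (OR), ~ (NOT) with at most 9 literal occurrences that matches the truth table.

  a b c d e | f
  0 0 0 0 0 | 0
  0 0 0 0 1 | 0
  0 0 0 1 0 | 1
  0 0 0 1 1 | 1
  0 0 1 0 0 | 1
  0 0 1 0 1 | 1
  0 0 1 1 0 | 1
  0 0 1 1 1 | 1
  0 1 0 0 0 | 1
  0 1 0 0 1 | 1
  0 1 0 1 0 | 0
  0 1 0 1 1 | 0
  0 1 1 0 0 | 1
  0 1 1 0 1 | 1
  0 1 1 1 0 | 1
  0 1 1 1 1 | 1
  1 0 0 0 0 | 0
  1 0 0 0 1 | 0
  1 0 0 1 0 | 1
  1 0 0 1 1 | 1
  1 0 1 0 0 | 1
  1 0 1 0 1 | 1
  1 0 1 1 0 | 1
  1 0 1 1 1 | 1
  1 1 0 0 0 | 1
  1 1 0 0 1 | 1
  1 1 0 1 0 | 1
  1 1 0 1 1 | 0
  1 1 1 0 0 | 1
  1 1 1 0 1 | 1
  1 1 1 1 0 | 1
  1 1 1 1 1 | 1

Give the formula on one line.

(((~d | ~b) | (((a & ~e) & ~c) | c)) & (b | (d | c)))

  ~d = 11001100110011001100110011001100
  ~b = 11111111000000001111111100000000
  (~d | ~b) = 11111111110011001111111111001100
  ~e = 10101010101010101010101010101010
  (a & ~e) = 00000000000000001010101010101010
  ~c = 11110000111100001111000011110000
  ((a & ~e) & ~c) = 00000000000000001010000010100000
  (((a & ~e) & ~c) | c) = 00001111000011111010111110101111
  ((~d | ~b) | (((a & ~e) & ~c) | c)) = 11111111110011111111111111101111
  (d | c) = 00111111001111110011111100111111
  (b | (d | c)) = 00111111111111110011111111111111
  (((~d | ~b) | (((a & ~e) & ~c) | c)) & (b | (d | c))) = 00111111110011110011111111101111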